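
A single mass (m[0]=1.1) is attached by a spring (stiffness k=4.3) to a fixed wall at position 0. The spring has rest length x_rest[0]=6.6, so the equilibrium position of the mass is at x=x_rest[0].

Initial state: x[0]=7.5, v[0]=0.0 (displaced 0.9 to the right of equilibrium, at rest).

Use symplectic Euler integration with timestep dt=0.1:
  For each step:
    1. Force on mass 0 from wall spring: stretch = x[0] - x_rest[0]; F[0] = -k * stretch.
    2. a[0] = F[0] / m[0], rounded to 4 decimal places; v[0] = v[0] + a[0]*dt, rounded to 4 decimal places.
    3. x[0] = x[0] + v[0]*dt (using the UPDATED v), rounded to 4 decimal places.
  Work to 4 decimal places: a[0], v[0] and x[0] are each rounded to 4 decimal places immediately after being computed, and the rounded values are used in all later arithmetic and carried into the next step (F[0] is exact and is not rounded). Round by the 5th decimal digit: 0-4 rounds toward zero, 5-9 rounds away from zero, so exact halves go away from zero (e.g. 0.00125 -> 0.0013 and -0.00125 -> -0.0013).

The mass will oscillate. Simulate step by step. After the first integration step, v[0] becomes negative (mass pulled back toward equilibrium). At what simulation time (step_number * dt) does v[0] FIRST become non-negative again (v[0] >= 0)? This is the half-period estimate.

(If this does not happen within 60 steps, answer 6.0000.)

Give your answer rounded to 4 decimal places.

Step 0: x=[7.5000] v=[0.0000]
Step 1: x=[7.4648] v=[-0.3518]
Step 2: x=[7.3958] v=[-0.6899]
Step 3: x=[7.2957] v=[-1.0010]
Step 4: x=[7.1684] v=[-1.2730]
Step 5: x=[7.0189] v=[-1.4952]
Step 6: x=[6.8530] v=[-1.6590]
Step 7: x=[6.6772] v=[-1.7579]
Step 8: x=[6.4984] v=[-1.7881]
Step 9: x=[6.3236] v=[-1.7484]
Step 10: x=[6.1596] v=[-1.6404]
Step 11: x=[6.0128] v=[-1.4682]
Step 12: x=[5.8889] v=[-1.2387]
Step 13: x=[5.7928] v=[-0.9607]
Step 14: x=[5.7283] v=[-0.6452]
Step 15: x=[5.6979] v=[-0.3044]
Step 16: x=[5.7027] v=[0.0482]
First v>=0 after going negative at step 16, time=1.6000

Answer: 1.6000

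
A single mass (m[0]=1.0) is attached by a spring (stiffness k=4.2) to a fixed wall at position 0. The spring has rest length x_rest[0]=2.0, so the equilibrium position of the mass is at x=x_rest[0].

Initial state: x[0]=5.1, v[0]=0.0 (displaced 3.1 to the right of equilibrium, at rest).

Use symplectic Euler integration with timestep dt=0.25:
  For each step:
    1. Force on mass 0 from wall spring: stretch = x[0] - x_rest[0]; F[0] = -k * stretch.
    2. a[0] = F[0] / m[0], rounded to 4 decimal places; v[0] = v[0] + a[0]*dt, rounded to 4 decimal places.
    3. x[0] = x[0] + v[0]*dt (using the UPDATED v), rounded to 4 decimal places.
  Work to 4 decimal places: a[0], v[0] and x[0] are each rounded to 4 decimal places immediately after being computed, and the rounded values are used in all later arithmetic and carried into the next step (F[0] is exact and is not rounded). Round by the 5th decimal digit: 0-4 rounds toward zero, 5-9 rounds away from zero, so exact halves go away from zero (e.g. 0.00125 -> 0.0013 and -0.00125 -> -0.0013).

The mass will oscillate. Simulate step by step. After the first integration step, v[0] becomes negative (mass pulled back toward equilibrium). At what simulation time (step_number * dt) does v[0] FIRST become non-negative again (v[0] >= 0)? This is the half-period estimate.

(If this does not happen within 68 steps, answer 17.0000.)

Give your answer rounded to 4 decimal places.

Step 0: x=[5.1000] v=[0.0000]
Step 1: x=[4.2863] v=[-3.2550]
Step 2: x=[2.8724] v=[-5.6556]
Step 3: x=[1.2295] v=[-6.5716]
Step 4: x=[-0.2112] v=[-5.7626]
Step 5: x=[-1.0714] v=[-3.4409]
Step 6: x=[-1.1254] v=[-0.2159]
Step 7: x=[-0.3590] v=[3.0658]
First v>=0 after going negative at step 7, time=1.7500

Answer: 1.7500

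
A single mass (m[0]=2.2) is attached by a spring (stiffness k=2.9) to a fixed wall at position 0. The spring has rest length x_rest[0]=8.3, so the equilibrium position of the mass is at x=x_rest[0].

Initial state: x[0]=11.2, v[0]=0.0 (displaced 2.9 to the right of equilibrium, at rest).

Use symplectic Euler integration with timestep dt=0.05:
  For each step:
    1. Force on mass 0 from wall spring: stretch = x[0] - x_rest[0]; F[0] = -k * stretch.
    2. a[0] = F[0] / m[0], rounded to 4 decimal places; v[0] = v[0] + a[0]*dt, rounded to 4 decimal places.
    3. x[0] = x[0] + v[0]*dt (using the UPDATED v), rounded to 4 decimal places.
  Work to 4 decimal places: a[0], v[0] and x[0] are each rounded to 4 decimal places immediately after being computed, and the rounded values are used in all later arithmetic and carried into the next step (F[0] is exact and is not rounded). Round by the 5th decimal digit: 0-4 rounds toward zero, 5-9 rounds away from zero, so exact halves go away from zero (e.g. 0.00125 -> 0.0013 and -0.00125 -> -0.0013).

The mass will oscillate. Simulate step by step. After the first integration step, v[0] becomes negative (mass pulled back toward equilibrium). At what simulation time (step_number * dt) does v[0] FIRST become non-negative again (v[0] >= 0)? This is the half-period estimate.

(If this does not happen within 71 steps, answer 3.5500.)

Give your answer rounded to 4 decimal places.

Step 0: x=[11.2000] v=[0.0000]
Step 1: x=[11.1904] v=[-0.1911]
Step 2: x=[11.1713] v=[-0.3816]
Step 3: x=[11.1428] v=[-0.5708]
Step 4: x=[11.1049] v=[-0.7582]
Step 5: x=[11.0577] v=[-0.9431]
Step 6: x=[11.0015] v=[-1.1249]
Step 7: x=[10.9364] v=[-1.3030]
Step 8: x=[10.8626] v=[-1.4768]
Step 9: x=[10.7803] v=[-1.6457]
Step 10: x=[10.6898] v=[-1.8092]
Step 11: x=[10.5915] v=[-1.9667]
Step 12: x=[10.4856] v=[-2.1177]
Step 13: x=[10.3725] v=[-2.2618]
Step 14: x=[10.2526] v=[-2.3984]
Step 15: x=[10.1262] v=[-2.5271]
Step 16: x=[9.9938] v=[-2.6475]
Step 17: x=[9.8558] v=[-2.7591]
Step 18: x=[9.7127] v=[-2.8616]
Step 19: x=[9.5650] v=[-2.9547]
Step 20: x=[9.4131] v=[-3.0381]
Step 21: x=[9.2575] v=[-3.1115]
Step 22: x=[9.0988] v=[-3.1746]
Step 23: x=[8.9374] v=[-3.2273]
Step 24: x=[8.7739] v=[-3.2693]
Step 25: x=[8.6089] v=[-3.3005]
Step 26: x=[8.4429] v=[-3.3209]
Step 27: x=[8.2764] v=[-3.3303]
Step 28: x=[8.1100] v=[-3.3287]
Step 29: x=[7.9442] v=[-3.3162]
Step 30: x=[7.7796] v=[-3.2928]
Step 31: x=[7.6167] v=[-3.2585]
Step 32: x=[7.4560] v=[-3.2135]
Step 33: x=[7.2981] v=[-3.1579]
Step 34: x=[7.1435] v=[-3.0919]
Step 35: x=[6.9927] v=[-3.0157]
Step 36: x=[6.8462] v=[-2.9295]
Step 37: x=[6.7045] v=[-2.8337]
Step 38: x=[6.5681] v=[-2.7285]
Step 39: x=[6.4374] v=[-2.6144]
Step 40: x=[6.3128] v=[-2.4916]
Step 41: x=[6.1948] v=[-2.3606]
Step 42: x=[6.0837] v=[-2.2219]
Step 43: x=[5.9799] v=[-2.0758]
Step 44: x=[5.8838] v=[-1.9229]
Step 45: x=[5.7956] v=[-1.7637]
Step 46: x=[5.7157] v=[-1.5986]
Step 47: x=[5.6443] v=[-1.4283]
Step 48: x=[5.5816] v=[-1.2533]
Step 49: x=[5.5279] v=[-1.0741]
Step 50: x=[5.4833] v=[-0.8914]
Step 51: x=[5.4480] v=[-0.7058]
Step 52: x=[5.4221] v=[-0.5178]
Step 53: x=[5.4057] v=[-0.3281]
Step 54: x=[5.3988] v=[-0.1373]
Step 55: x=[5.4015] v=[0.0539]
First v>=0 after going negative at step 55, time=2.7500

Answer: 2.7500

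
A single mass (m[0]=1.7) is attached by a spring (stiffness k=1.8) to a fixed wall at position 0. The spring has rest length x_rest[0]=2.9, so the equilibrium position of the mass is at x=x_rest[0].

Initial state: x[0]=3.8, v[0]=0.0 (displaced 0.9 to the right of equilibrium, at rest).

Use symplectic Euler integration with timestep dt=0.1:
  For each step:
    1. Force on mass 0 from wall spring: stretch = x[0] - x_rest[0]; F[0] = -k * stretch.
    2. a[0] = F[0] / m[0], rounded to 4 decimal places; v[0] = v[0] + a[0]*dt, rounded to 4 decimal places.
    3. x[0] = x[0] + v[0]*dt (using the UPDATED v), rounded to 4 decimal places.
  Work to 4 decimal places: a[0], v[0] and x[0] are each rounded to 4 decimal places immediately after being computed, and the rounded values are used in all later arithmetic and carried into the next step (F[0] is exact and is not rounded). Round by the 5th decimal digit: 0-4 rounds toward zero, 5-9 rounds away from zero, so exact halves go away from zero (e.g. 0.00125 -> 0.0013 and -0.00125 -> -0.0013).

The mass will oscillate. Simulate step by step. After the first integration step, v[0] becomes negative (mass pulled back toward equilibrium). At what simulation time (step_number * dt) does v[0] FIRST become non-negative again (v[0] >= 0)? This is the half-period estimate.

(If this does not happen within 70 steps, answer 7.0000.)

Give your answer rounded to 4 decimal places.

Step 0: x=[3.8000] v=[0.0000]
Step 1: x=[3.7905] v=[-0.0953]
Step 2: x=[3.7715] v=[-0.1896]
Step 3: x=[3.7433] v=[-0.2819]
Step 4: x=[3.7062] v=[-0.3712]
Step 5: x=[3.6605] v=[-0.4566]
Step 6: x=[3.6068] v=[-0.5371]
Step 7: x=[3.5456] v=[-0.6119]
Step 8: x=[3.4776] v=[-0.6803]
Step 9: x=[3.4035] v=[-0.7415]
Step 10: x=[3.3240] v=[-0.7948]
Step 11: x=[3.2400] v=[-0.8397]
Step 12: x=[3.1524] v=[-0.8757]
Step 13: x=[3.0622] v=[-0.9024]
Step 14: x=[2.9702] v=[-0.9196]
Step 15: x=[2.8775] v=[-0.9270]
Step 16: x=[2.7850] v=[-0.9246]
Step 17: x=[2.6938] v=[-0.9124]
Step 18: x=[2.6047] v=[-0.8906]
Step 19: x=[2.5188] v=[-0.8593]
Step 20: x=[2.4369] v=[-0.8189]
Step 21: x=[2.3599] v=[-0.7699]
Step 22: x=[2.2886] v=[-0.7127]
Step 23: x=[2.2238] v=[-0.6480]
Step 24: x=[2.1662] v=[-0.5764]
Step 25: x=[2.1163] v=[-0.4987]
Step 26: x=[2.0747] v=[-0.4157]
Step 27: x=[2.0419] v=[-0.3283]
Step 28: x=[2.0182] v=[-0.2374]
Step 29: x=[2.0038] v=[-0.1440]
Step 30: x=[1.9989] v=[-0.0491]
Step 31: x=[2.0035] v=[0.0463]
First v>=0 after going negative at step 31, time=3.1000

Answer: 3.1000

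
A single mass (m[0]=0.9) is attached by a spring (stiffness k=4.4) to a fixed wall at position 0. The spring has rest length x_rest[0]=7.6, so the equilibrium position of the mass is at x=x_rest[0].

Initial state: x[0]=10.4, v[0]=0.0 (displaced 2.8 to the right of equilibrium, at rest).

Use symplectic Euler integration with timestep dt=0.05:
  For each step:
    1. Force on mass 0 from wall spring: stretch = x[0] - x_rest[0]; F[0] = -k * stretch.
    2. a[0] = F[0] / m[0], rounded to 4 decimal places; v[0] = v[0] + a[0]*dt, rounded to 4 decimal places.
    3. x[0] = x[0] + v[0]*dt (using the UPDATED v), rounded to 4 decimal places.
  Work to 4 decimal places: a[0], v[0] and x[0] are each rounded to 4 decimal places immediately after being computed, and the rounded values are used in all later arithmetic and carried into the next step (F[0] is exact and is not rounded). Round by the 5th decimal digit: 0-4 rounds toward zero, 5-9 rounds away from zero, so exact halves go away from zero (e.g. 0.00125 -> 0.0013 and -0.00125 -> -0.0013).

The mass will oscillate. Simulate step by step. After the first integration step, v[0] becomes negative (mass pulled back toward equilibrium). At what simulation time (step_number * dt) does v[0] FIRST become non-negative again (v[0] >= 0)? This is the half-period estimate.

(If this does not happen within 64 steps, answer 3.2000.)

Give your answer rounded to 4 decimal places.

Answer: 1.4500

Derivation:
Step 0: x=[10.4000] v=[0.0000]
Step 1: x=[10.3658] v=[-0.6844]
Step 2: x=[10.2978] v=[-1.3605]
Step 3: x=[10.1968] v=[-2.0200]
Step 4: x=[10.0641] v=[-2.6548]
Step 5: x=[9.9012] v=[-3.2571]
Step 6: x=[9.7102] v=[-3.8196]
Step 7: x=[9.4934] v=[-4.3354]
Step 8: x=[9.2535] v=[-4.7982]
Step 9: x=[8.9934] v=[-5.2024]
Step 10: x=[8.7163] v=[-5.5430]
Step 11: x=[8.4255] v=[-5.8159]
Step 12: x=[8.1246] v=[-6.0177]
Step 13: x=[7.8173] v=[-6.1459]
Step 14: x=[7.5074] v=[-6.1990]
Step 15: x=[7.1986] v=[-6.1764]
Step 16: x=[6.8947] v=[-6.0783]
Step 17: x=[6.5994] v=[-5.9059]
Step 18: x=[6.3163] v=[-5.6613]
Step 19: x=[6.0489] v=[-5.3475]
Step 20: x=[5.8005] v=[-4.9683]
Step 21: x=[5.5741] v=[-4.5284]
Step 22: x=[5.3724] v=[-4.0332]
Step 23: x=[5.1980] v=[-3.4887]
Step 24: x=[5.0529] v=[-2.9015]
Step 25: x=[4.9390] v=[-2.2789]
Step 26: x=[4.8576] v=[-1.6284]
Step 27: x=[4.8097] v=[-0.9580]
Step 28: x=[4.7959] v=[-0.2759]
Step 29: x=[4.8164] v=[0.4095]
First v>=0 after going negative at step 29, time=1.4500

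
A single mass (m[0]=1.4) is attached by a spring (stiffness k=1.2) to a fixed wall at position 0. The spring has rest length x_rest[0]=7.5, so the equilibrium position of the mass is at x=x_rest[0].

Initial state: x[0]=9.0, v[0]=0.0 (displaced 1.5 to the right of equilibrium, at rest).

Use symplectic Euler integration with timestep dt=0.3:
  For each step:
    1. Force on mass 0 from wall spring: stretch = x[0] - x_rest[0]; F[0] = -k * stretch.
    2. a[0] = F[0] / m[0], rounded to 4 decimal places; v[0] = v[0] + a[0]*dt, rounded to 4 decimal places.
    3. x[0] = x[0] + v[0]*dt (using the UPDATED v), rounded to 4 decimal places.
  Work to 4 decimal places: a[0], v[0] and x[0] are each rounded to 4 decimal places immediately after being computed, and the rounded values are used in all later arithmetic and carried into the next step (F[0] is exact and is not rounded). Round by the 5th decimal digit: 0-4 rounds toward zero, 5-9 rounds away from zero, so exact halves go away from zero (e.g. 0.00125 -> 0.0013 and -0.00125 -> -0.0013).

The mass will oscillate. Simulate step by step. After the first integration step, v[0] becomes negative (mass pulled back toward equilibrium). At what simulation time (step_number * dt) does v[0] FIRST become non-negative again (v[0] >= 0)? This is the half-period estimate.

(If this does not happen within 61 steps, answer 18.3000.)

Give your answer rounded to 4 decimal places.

Answer: 3.6000

Derivation:
Step 0: x=[9.0000] v=[0.0000]
Step 1: x=[8.8843] v=[-0.3857]
Step 2: x=[8.6618] v=[-0.7417]
Step 3: x=[8.3497] v=[-1.0404]
Step 4: x=[7.9720] v=[-1.2589]
Step 5: x=[7.5579] v=[-1.3803]
Step 6: x=[7.1393] v=[-1.3952]
Step 7: x=[6.7486] v=[-1.3024]
Step 8: x=[6.4158] v=[-1.1092]
Step 9: x=[6.1667] v=[-0.8304]
Step 10: x=[6.0204] v=[-0.4876]
Step 11: x=[5.9883] v=[-0.1071]
Step 12: x=[6.0728] v=[0.2816]
First v>=0 after going negative at step 12, time=3.6000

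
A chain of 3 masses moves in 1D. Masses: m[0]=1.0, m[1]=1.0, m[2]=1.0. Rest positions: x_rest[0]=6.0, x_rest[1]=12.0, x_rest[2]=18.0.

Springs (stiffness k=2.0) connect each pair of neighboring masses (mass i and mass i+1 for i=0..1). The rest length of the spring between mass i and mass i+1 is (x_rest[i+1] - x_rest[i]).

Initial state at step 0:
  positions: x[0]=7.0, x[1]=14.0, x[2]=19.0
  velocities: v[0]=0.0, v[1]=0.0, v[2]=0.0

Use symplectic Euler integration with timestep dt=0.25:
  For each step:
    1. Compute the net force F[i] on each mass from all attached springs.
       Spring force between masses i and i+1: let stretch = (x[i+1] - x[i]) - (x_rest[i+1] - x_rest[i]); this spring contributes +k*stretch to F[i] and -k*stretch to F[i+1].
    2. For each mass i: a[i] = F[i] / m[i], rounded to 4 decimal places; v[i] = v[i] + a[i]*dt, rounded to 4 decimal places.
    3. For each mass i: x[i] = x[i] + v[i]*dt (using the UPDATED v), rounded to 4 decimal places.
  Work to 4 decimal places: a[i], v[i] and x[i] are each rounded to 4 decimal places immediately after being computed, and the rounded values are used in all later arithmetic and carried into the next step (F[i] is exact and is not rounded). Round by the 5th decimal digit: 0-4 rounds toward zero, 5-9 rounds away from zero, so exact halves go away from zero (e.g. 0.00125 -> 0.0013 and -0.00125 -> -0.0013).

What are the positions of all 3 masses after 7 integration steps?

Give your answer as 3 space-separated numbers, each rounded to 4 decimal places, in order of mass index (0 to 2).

Answer: 7.3491 13.3022 19.3491

Derivation:
Step 0: x=[7.0000 14.0000 19.0000] v=[0.0000 0.0000 0.0000]
Step 1: x=[7.1250 13.7500 19.1250] v=[0.5000 -1.0000 0.5000]
Step 2: x=[7.3281 13.3438 19.3281] v=[0.8125 -1.6250 0.8125]
Step 3: x=[7.5332 12.9336 19.5332] v=[0.8204 -1.6407 0.8204]
Step 4: x=[7.6634 12.6733 19.6634] v=[0.5206 -1.0411 0.5206]
Step 5: x=[7.6698 12.6606 19.6698] v=[0.0256 -0.0510 0.0256]
Step 6: x=[7.5501 12.9002 19.5501] v=[-0.4790 0.9582 -0.4790]
Step 7: x=[7.3491 13.3022 19.3491] v=[-0.8040 1.6081 -0.8040]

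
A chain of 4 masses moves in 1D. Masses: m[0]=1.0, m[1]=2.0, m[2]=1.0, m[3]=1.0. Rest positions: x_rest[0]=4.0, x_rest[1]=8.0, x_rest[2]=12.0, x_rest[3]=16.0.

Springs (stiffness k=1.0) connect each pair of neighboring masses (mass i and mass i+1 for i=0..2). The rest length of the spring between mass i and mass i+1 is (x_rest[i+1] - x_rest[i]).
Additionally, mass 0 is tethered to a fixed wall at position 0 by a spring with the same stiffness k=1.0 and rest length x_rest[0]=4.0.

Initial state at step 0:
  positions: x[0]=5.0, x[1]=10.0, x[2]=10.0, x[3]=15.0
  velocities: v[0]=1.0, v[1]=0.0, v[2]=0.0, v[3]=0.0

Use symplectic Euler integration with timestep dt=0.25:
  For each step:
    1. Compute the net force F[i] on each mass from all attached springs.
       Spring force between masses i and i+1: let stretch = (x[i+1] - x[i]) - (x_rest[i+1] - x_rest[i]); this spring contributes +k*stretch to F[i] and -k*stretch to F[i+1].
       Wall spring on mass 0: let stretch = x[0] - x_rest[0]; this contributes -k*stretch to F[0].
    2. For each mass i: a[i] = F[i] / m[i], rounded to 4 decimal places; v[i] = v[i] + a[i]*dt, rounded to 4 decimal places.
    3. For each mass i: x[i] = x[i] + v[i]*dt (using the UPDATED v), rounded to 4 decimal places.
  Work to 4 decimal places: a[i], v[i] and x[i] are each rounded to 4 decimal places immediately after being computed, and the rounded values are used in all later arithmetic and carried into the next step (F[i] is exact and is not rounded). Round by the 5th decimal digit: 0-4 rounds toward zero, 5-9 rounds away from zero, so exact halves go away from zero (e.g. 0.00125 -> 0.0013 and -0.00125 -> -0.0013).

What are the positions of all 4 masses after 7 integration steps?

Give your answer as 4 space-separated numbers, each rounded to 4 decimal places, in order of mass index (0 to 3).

Answer: 4.6874 7.7861 13.8446 15.3411

Derivation:
Step 0: x=[5.0000 10.0000 10.0000 15.0000] v=[1.0000 0.0000 0.0000 0.0000]
Step 1: x=[5.2500 9.8438 10.3125 14.9375] v=[1.0000 -0.6250 1.2500 -0.2500]
Step 2: x=[5.4590 9.5586 10.8848 14.8359] v=[0.8360 -1.1407 2.2891 -0.4063]
Step 3: x=[5.5831 9.1868 11.6211 14.7374] v=[0.4962 -1.4874 2.9453 -0.3941]
Step 4: x=[5.5835 8.7784 12.4001 14.6941] v=[0.0014 -1.6336 3.1158 -0.1732]
Step 5: x=[5.4346 8.3833 13.0961 14.7574] v=[-0.5958 -1.5803 2.7839 0.2533]
Step 6: x=[5.1303 8.0434 13.6014 14.9669] v=[-1.2173 -1.3598 2.0210 0.8380]
Step 7: x=[4.6874 7.7861 13.8446 15.3411] v=[-1.7716 -1.0292 0.9729 1.4966]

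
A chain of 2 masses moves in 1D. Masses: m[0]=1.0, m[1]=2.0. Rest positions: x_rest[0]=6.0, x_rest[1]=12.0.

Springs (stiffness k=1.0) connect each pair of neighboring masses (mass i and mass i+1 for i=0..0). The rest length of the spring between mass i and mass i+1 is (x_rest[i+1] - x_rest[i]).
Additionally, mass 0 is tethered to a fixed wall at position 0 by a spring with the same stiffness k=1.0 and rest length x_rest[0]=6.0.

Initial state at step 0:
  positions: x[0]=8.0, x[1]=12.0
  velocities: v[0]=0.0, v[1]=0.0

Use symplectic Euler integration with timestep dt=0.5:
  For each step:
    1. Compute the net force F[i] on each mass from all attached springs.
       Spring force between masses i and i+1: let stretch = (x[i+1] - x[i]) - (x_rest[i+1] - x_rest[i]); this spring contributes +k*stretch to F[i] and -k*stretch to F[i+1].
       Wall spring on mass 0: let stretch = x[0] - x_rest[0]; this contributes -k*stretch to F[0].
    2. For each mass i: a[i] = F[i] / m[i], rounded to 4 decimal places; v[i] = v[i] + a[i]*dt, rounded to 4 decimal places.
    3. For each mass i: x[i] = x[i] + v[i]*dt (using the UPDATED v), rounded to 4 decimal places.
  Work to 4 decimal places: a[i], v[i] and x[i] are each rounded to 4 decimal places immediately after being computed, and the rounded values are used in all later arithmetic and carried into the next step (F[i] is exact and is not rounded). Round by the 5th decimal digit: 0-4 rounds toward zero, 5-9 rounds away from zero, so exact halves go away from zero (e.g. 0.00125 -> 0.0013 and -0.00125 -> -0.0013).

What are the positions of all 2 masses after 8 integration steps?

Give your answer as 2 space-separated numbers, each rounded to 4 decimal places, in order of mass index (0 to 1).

Answer: 7.6704 11.2984

Derivation:
Step 0: x=[8.0000 12.0000] v=[0.0000 0.0000]
Step 1: x=[7.0000 12.2500] v=[-2.0000 0.5000]
Step 2: x=[5.5625 12.5938] v=[-2.8750 0.6875]
Step 3: x=[4.4922 12.8087] v=[-2.1406 0.4297]
Step 4: x=[4.3780 12.7340] v=[-0.2285 -0.1495]
Step 5: x=[5.2583 12.3648] v=[1.7605 -0.7385]
Step 6: x=[6.6006 11.8572] v=[2.6846 -1.0152]
Step 7: x=[7.6069 11.4425] v=[2.0126 -0.8294]
Step 8: x=[7.6704 11.2984] v=[0.1270 -0.2883]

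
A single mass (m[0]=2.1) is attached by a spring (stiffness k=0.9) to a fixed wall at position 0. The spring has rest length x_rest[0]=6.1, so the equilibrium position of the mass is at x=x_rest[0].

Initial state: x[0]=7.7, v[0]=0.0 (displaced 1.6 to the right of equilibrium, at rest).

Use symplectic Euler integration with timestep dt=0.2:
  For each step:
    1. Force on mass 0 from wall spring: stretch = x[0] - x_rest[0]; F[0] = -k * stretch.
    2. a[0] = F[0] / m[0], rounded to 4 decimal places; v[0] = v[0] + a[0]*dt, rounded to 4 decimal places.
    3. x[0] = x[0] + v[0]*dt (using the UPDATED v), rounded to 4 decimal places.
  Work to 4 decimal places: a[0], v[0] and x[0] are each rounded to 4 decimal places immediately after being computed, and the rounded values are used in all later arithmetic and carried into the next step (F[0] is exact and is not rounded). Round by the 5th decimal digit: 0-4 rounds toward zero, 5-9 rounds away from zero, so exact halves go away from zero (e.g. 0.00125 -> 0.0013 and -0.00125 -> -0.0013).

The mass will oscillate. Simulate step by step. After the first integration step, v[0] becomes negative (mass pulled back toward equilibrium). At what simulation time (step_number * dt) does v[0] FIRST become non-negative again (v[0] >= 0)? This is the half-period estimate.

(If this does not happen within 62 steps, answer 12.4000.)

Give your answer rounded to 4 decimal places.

Answer: 4.8000

Derivation:
Step 0: x=[7.7000] v=[0.0000]
Step 1: x=[7.6726] v=[-0.1371]
Step 2: x=[7.6182] v=[-0.2719]
Step 3: x=[7.5378] v=[-0.4020]
Step 4: x=[7.4328] v=[-0.5252]
Step 5: x=[7.3049] v=[-0.6394]
Step 6: x=[7.1564] v=[-0.7427]
Step 7: x=[6.9898] v=[-0.8332]
Step 8: x=[6.8079] v=[-0.9095]
Step 9: x=[6.6139] v=[-0.9702]
Step 10: x=[6.4111] v=[-1.0142]
Step 11: x=[6.2029] v=[-1.0409]
Step 12: x=[5.9930] v=[-1.0497]
Step 13: x=[5.7849] v=[-1.0405]
Step 14: x=[5.5822] v=[-1.0135]
Step 15: x=[5.3884] v=[-0.9691]
Step 16: x=[5.2068] v=[-0.9081]
Step 17: x=[5.0405] v=[-0.8315]
Step 18: x=[4.8924] v=[-0.7407]
Step 19: x=[4.7650] v=[-0.6372]
Step 20: x=[4.6604] v=[-0.5228]
Step 21: x=[4.5805] v=[-0.3994]
Step 22: x=[4.5267] v=[-0.2692]
Step 23: x=[4.4998] v=[-0.1343]
Step 24: x=[4.5004] v=[0.0029]
First v>=0 after going negative at step 24, time=4.8000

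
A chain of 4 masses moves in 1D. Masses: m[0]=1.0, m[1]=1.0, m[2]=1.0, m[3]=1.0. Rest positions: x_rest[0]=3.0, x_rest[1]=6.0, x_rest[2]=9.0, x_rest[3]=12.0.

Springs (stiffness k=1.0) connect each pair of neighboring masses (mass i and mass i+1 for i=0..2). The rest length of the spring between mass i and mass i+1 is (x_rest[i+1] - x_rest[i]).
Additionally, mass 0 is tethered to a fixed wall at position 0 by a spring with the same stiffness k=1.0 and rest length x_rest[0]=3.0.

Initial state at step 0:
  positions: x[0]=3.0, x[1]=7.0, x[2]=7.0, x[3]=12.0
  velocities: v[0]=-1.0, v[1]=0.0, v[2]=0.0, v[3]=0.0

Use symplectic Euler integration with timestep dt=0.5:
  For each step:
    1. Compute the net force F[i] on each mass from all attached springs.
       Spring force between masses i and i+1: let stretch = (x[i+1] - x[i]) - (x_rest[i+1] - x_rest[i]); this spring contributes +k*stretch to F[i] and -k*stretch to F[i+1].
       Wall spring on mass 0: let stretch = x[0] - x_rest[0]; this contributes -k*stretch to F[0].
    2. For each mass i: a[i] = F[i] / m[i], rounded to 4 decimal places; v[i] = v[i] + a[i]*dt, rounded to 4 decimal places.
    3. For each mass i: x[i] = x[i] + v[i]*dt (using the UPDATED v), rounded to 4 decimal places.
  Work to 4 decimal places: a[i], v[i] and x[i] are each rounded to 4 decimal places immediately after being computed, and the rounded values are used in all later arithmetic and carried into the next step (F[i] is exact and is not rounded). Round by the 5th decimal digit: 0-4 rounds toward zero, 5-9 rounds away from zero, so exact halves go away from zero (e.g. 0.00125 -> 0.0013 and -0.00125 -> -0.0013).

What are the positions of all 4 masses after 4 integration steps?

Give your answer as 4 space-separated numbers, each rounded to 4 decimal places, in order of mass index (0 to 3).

Step 0: x=[3.0000 7.0000 7.0000 12.0000] v=[-1.0000 0.0000 0.0000 0.0000]
Step 1: x=[2.7500 6.0000 8.2500 11.5000] v=[-0.5000 -2.0000 2.5000 -1.0000]
Step 2: x=[2.6250 4.7500 9.7500 10.9375] v=[-0.2500 -2.5000 3.0000 -1.1250]
Step 3: x=[2.3750 4.2188 10.2969 10.8281] v=[-0.5000 -1.0625 1.0938 -0.2188]
Step 4: x=[1.9922 4.7462 9.4571 11.3359] v=[-0.7656 1.0547 -1.6797 1.0156]

Answer: 1.9922 4.7462 9.4571 11.3359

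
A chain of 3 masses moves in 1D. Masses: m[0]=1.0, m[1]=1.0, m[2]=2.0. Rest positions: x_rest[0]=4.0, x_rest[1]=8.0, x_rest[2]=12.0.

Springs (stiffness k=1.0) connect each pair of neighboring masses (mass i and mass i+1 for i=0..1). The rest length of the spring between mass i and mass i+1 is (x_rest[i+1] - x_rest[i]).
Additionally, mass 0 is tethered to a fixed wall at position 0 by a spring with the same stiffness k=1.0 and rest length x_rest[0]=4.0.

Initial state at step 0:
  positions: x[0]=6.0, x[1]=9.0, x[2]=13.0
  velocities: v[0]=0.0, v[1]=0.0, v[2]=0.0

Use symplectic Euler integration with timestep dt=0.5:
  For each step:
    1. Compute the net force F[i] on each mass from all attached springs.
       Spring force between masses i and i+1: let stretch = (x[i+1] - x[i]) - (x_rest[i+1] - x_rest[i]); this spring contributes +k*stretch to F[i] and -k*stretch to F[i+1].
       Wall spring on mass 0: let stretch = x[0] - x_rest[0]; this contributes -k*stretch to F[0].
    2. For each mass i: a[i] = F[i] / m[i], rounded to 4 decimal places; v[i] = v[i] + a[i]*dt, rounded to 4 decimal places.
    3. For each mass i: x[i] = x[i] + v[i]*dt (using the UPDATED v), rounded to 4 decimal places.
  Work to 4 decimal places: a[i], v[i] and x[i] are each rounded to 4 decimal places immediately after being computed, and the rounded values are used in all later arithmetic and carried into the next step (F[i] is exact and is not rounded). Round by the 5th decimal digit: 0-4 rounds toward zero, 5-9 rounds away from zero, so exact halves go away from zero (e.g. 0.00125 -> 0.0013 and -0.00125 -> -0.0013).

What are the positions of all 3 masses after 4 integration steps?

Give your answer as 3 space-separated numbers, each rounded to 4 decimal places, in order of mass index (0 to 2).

Step 0: x=[6.0000 9.0000 13.0000] v=[0.0000 0.0000 0.0000]
Step 1: x=[5.2500 9.2500 13.0000] v=[-1.5000 0.5000 0.0000]
Step 2: x=[4.1875 9.4375 13.0313] v=[-2.1250 0.3750 0.0625]
Step 3: x=[3.3906 9.2110 13.1134] v=[-1.5938 -0.4531 0.1641]
Step 4: x=[3.2012 8.5050 13.2077] v=[-0.3789 -1.4121 0.1885]

Answer: 3.2012 8.5050 13.2077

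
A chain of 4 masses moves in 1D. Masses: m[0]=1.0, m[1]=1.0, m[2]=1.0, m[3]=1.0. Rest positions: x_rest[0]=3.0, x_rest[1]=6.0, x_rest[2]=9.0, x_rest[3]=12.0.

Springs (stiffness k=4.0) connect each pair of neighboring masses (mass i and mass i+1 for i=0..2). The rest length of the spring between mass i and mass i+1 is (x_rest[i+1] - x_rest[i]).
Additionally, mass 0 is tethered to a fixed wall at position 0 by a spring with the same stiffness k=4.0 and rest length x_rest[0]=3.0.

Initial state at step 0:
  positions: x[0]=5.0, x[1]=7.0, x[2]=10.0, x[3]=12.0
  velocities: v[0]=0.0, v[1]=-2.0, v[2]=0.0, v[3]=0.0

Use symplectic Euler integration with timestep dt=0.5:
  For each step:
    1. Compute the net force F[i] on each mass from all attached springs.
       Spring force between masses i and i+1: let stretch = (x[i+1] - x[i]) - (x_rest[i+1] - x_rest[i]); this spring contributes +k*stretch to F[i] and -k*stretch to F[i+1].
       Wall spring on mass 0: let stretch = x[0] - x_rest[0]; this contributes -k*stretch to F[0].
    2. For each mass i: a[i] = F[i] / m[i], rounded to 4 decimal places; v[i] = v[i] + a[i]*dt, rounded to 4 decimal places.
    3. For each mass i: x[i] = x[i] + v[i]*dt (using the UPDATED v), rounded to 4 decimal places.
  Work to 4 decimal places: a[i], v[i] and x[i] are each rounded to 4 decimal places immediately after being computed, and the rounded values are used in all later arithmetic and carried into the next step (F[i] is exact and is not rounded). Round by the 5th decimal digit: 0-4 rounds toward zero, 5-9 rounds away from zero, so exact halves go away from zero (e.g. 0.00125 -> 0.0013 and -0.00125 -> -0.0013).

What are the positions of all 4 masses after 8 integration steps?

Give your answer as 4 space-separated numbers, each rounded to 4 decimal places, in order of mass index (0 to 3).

Answer: 1.0000 4.0000 8.0000 12.0000

Derivation:
Step 0: x=[5.0000 7.0000 10.0000 12.0000] v=[0.0000 -2.0000 0.0000 0.0000]
Step 1: x=[2.0000 7.0000 9.0000 13.0000] v=[-6.0000 0.0000 -2.0000 2.0000]
Step 2: x=[2.0000 4.0000 10.0000 13.0000] v=[0.0000 -6.0000 2.0000 0.0000]
Step 3: x=[2.0000 5.0000 8.0000 13.0000] v=[0.0000 2.0000 -4.0000 0.0000]
Step 4: x=[3.0000 6.0000 8.0000 11.0000] v=[2.0000 2.0000 0.0000 -4.0000]
Step 5: x=[4.0000 6.0000 9.0000 9.0000] v=[2.0000 0.0000 2.0000 -4.0000]
Step 6: x=[3.0000 7.0000 7.0000 10.0000] v=[-2.0000 2.0000 -4.0000 2.0000]
Step 7: x=[3.0000 4.0000 8.0000 11.0000] v=[0.0000 -6.0000 2.0000 2.0000]
Step 8: x=[1.0000 4.0000 8.0000 12.0000] v=[-4.0000 0.0000 0.0000 2.0000]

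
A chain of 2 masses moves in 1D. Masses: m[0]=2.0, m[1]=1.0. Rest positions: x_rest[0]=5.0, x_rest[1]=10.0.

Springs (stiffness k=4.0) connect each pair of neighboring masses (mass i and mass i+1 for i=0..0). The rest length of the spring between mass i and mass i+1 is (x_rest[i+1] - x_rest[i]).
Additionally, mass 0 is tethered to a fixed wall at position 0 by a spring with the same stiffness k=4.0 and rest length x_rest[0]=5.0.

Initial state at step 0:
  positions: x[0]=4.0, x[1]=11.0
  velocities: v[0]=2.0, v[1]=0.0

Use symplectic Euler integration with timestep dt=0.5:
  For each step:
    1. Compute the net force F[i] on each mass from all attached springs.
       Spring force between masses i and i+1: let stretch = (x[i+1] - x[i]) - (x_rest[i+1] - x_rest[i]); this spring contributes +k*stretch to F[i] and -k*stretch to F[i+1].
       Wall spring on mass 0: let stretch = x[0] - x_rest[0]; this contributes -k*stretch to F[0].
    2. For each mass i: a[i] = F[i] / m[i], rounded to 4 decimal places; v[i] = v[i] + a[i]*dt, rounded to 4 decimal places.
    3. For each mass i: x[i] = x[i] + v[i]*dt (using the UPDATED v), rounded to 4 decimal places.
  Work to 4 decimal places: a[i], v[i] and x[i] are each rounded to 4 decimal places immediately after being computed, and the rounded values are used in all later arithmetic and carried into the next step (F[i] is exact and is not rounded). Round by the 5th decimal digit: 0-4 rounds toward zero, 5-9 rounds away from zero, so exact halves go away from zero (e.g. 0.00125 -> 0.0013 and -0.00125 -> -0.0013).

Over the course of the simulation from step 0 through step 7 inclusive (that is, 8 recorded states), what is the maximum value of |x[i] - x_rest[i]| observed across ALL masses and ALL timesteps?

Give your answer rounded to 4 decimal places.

Answer: 3.2500

Derivation:
Step 0: x=[4.0000 11.0000] v=[2.0000 0.0000]
Step 1: x=[6.5000 9.0000] v=[5.0000 -4.0000]
Step 2: x=[7.0000 9.5000] v=[1.0000 1.0000]
Step 3: x=[5.2500 12.5000] v=[-3.5000 6.0000]
Step 4: x=[4.5000 13.2500] v=[-1.5000 1.5000]
Step 5: x=[5.8750 10.2500] v=[2.7500 -6.0000]
Step 6: x=[6.5000 7.8750] v=[1.2500 -4.7500]
Step 7: x=[4.5625 9.1250] v=[-3.8750 2.5000]
Max displacement = 3.2500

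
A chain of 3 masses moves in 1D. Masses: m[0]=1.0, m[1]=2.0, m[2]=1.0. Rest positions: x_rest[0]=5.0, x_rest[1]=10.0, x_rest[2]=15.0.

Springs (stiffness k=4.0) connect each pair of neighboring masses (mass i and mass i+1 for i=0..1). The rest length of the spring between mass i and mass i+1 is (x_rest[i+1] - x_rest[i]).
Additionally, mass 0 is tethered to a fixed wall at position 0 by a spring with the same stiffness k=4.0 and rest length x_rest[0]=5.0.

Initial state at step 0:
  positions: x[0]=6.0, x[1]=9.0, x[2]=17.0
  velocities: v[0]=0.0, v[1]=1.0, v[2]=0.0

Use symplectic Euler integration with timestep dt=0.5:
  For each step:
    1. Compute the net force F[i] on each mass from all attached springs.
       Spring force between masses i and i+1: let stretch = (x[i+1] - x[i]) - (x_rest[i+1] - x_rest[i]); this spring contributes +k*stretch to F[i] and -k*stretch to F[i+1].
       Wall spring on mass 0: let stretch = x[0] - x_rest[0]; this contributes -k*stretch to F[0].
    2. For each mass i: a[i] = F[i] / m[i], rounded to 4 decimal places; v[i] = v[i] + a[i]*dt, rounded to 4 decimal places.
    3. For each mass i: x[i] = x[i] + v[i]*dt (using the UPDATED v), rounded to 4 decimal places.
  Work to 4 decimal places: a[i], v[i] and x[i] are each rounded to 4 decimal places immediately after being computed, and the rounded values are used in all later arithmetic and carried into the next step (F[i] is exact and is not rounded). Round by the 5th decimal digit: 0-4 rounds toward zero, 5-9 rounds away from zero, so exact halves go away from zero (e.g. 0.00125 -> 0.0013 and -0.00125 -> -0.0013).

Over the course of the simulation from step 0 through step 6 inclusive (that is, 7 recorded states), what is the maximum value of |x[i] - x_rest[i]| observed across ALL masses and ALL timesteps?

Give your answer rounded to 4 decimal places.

Answer: 3.5000

Derivation:
Step 0: x=[6.0000 9.0000 17.0000] v=[0.0000 1.0000 0.0000]
Step 1: x=[3.0000 12.0000 14.0000] v=[-6.0000 6.0000 -6.0000]
Step 2: x=[6.0000 11.5000 14.0000] v=[6.0000 -1.0000 0.0000]
Step 3: x=[8.5000 9.5000 16.5000] v=[5.0000 -4.0000 5.0000]
Step 4: x=[3.5000 10.5000 17.0000] v=[-10.0000 2.0000 1.0000]
Step 5: x=[2.0000 11.2500 16.0000] v=[-3.0000 1.5000 -2.0000]
Step 6: x=[7.7500 9.7500 15.2500] v=[11.5000 -3.0000 -1.5000]
Max displacement = 3.5000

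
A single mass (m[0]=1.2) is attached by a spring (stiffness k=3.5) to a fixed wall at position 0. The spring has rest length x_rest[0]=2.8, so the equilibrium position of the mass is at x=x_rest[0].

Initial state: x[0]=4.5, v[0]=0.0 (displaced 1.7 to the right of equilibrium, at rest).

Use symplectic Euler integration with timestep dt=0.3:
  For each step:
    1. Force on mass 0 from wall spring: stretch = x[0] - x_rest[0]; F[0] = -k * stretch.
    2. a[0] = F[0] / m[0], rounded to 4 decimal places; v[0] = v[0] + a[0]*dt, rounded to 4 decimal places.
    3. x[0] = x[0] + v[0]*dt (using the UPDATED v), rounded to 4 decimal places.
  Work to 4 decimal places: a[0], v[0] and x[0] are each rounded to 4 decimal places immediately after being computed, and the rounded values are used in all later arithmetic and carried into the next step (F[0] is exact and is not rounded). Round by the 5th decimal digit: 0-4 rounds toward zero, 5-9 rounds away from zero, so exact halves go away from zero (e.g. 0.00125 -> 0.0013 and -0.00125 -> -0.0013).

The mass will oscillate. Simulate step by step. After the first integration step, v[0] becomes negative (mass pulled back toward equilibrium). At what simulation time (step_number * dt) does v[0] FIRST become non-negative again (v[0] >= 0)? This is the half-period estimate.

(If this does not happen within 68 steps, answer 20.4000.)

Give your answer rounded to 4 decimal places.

Step 0: x=[4.5000] v=[0.0000]
Step 1: x=[4.0538] v=[-1.4875]
Step 2: x=[3.2784] v=[-2.5846]
Step 3: x=[2.3774] v=[-3.0032]
Step 4: x=[1.5874] v=[-2.6334]
Step 5: x=[1.1157] v=[-1.5724]
Step 6: x=[1.0861] v=[-0.0987]
Step 7: x=[1.5064] v=[1.4010]
First v>=0 after going negative at step 7, time=2.1000

Answer: 2.1000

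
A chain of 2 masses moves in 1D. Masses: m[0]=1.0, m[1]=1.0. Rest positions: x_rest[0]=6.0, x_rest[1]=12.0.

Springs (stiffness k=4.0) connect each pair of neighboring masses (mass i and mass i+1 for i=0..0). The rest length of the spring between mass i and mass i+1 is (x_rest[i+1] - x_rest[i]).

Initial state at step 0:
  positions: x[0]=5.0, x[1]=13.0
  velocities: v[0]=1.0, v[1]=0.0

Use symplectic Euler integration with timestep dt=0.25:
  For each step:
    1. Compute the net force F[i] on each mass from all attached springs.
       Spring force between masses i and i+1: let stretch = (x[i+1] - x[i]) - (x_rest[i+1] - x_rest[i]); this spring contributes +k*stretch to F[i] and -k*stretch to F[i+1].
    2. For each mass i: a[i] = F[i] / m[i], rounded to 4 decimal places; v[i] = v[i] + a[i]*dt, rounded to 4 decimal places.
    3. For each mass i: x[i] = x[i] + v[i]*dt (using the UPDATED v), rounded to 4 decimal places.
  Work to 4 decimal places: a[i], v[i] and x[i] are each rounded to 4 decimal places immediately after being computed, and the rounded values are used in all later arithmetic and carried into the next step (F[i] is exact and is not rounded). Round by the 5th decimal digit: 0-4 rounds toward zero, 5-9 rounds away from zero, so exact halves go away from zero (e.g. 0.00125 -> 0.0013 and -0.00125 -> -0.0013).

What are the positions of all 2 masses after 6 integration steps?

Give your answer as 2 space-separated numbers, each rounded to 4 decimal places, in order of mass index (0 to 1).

Step 0: x=[5.0000 13.0000] v=[1.0000 0.0000]
Step 1: x=[5.7500 12.5000] v=[3.0000 -2.0000]
Step 2: x=[6.6875 11.8125] v=[3.7500 -2.7500]
Step 3: x=[7.4063 11.3438] v=[2.8750 -1.8750]
Step 4: x=[7.6094 11.3907] v=[0.8125 0.1875]
Step 5: x=[7.2579 11.9923] v=[-1.4062 2.4062]
Step 6: x=[6.5900 12.9103] v=[-2.6718 3.6718]

Answer: 6.5900 12.9103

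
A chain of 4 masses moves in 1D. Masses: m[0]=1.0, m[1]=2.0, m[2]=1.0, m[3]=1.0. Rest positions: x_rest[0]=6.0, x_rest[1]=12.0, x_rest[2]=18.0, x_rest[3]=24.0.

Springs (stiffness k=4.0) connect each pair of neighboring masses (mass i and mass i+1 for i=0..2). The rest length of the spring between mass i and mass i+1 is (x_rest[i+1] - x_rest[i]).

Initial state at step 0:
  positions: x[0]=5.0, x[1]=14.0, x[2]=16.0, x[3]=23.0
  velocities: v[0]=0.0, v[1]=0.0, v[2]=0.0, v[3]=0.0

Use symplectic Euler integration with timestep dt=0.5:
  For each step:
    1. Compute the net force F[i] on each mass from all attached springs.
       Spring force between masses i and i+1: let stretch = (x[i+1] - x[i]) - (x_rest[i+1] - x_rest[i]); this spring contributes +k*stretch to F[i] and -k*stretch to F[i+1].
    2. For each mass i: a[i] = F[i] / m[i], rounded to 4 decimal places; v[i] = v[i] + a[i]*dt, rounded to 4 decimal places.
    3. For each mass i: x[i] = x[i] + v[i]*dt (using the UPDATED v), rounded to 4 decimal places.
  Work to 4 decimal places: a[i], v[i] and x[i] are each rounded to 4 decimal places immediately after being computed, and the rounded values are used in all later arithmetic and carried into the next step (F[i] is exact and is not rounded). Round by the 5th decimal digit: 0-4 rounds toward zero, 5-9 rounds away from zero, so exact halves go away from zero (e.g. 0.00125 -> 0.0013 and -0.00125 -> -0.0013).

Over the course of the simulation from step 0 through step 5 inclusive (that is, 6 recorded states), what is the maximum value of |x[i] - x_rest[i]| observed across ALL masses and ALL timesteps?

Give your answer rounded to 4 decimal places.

Step 0: x=[5.0000 14.0000 16.0000 23.0000] v=[0.0000 0.0000 0.0000 0.0000]
Step 1: x=[8.0000 10.5000 21.0000 22.0000] v=[6.0000 -7.0000 10.0000 -2.0000]
Step 2: x=[7.5000 11.0000 16.5000 26.0000] v=[-1.0000 1.0000 -9.0000 8.0000]
Step 3: x=[4.5000 12.5000 16.0000 26.5000] v=[-6.0000 3.0000 -1.0000 1.0000]
Step 4: x=[3.5000 11.7500 22.5000 22.5000] v=[-2.0000 -1.5000 13.0000 -8.0000]
Step 5: x=[4.7500 12.2500 18.2500 24.5000] v=[2.5000 1.0000 -8.5000 4.0000]
Max displacement = 4.5000

Answer: 4.5000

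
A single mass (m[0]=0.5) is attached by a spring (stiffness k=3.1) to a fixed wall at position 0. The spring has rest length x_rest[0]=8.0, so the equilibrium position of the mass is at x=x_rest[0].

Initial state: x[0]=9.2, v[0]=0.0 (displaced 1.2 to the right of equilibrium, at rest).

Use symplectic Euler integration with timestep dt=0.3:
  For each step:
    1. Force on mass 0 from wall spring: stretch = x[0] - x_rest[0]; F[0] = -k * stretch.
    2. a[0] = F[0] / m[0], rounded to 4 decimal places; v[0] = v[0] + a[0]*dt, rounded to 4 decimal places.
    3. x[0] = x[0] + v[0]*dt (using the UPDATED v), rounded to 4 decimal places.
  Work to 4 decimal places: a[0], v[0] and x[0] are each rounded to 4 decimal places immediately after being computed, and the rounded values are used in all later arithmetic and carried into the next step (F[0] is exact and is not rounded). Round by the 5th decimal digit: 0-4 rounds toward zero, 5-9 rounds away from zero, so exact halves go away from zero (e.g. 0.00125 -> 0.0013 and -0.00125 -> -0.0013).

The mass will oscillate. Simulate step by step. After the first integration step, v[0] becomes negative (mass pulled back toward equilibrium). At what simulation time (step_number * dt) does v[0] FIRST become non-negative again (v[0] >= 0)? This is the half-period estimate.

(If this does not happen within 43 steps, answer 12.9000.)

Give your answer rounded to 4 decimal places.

Answer: 1.5000

Derivation:
Step 0: x=[9.2000] v=[0.0000]
Step 1: x=[8.5304] v=[-2.2320]
Step 2: x=[7.5648] v=[-3.2186]
Step 3: x=[6.8421] v=[-2.4091]
Step 4: x=[6.7655] v=[-0.2554]
Step 5: x=[7.3777] v=[2.0408]
First v>=0 after going negative at step 5, time=1.5000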